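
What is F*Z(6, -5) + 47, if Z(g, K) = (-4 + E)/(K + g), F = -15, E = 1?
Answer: 92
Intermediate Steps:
Z(g, K) = -3/(K + g) (Z(g, K) = (-4 + 1)/(K + g) = -3/(K + g))
F*Z(6, -5) + 47 = -(-45)/(-5 + 6) + 47 = -(-45)/1 + 47 = -(-45) + 47 = -15*(-3) + 47 = 45 + 47 = 92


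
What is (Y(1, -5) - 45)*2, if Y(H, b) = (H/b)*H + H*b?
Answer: -502/5 ≈ -100.40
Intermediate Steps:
Y(H, b) = H*b + H**2/b (Y(H, b) = H**2/b + H*b = H*b + H**2/b)
(Y(1, -5) - 45)*2 = (1*(1 + (-5)**2)/(-5) - 45)*2 = (1*(-1/5)*(1 + 25) - 45)*2 = (1*(-1/5)*26 - 45)*2 = (-26/5 - 45)*2 = -251/5*2 = -502/5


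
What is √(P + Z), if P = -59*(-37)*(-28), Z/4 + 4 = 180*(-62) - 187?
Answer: 4*I*√6658 ≈ 326.39*I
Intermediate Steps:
Z = -45404 (Z = -16 + 4*(180*(-62) - 187) = -16 + 4*(-11160 - 187) = -16 + 4*(-11347) = -16 - 45388 = -45404)
P = -61124 (P = 2183*(-28) = -61124)
√(P + Z) = √(-61124 - 45404) = √(-106528) = 4*I*√6658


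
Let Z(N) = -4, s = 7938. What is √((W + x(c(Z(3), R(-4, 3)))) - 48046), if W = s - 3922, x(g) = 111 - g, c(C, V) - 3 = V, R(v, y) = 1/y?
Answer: I*√395301/3 ≈ 209.58*I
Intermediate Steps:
c(C, V) = 3 + V
W = 4016 (W = 7938 - 3922 = 4016)
√((W + x(c(Z(3), R(-4, 3)))) - 48046) = √((4016 + (111 - (3 + 1/3))) - 48046) = √((4016 + (111 - (3 + ⅓))) - 48046) = √((4016 + (111 - 1*10/3)) - 48046) = √((4016 + (111 - 10/3)) - 48046) = √((4016 + 323/3) - 48046) = √(12371/3 - 48046) = √(-131767/3) = I*√395301/3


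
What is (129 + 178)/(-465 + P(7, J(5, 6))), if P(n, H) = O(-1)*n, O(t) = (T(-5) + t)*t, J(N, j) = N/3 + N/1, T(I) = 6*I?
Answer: -307/248 ≈ -1.2379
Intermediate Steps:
J(N, j) = 4*N/3 (J(N, j) = N*(⅓) + N*1 = N/3 + N = 4*N/3)
O(t) = t*(-30 + t) (O(t) = (6*(-5) + t)*t = (-30 + t)*t = t*(-30 + t))
P(n, H) = 31*n (P(n, H) = (-(-30 - 1))*n = (-1*(-31))*n = 31*n)
(129 + 178)/(-465 + P(7, J(5, 6))) = (129 + 178)/(-465 + 31*7) = 307/(-465 + 217) = 307/(-248) = 307*(-1/248) = -307/248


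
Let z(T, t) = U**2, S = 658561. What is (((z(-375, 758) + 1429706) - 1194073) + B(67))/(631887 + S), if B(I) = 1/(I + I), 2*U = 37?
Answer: 63241369/345840064 ≈ 0.18286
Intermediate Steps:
U = 37/2 (U = (1/2)*37 = 37/2 ≈ 18.500)
B(I) = 1/(2*I)
z(T, t) = 1369/4 (z(T, t) = (37/2)**2 = 1369/4)
(((z(-375, 758) + 1429706) - 1194073) + B(67))/(631887 + S) = (((1369/4 + 1429706) - 1194073) + (1/2)/67)/(631887 + 658561) = ((5720193/4 - 1194073) + (1/2)*(1/67))/1290448 = (943901/4 + 1/134)*(1/1290448) = (63241369/268)*(1/1290448) = 63241369/345840064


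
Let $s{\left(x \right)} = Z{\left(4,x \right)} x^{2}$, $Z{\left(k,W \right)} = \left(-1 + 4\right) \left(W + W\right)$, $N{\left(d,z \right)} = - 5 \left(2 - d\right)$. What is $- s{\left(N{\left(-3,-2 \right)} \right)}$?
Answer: $93750$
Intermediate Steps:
$N{\left(d,z \right)} = -10 + 5 d$
$Z{\left(k,W \right)} = 6 W$ ($Z{\left(k,W \right)} = 3 \cdot 2 W = 6 W$)
$s{\left(x \right)} = 6 x^{3}$ ($s{\left(x \right)} = 6 x x^{2} = 6 x^{3}$)
$- s{\left(N{\left(-3,-2 \right)} \right)} = - 6 \left(-10 + 5 \left(-3\right)\right)^{3} = - 6 \left(-10 - 15\right)^{3} = - 6 \left(-25\right)^{3} = - 6 \left(-15625\right) = \left(-1\right) \left(-93750\right) = 93750$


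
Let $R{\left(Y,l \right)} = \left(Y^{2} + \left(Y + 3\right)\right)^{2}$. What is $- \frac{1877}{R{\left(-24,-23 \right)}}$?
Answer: $- \frac{1877}{308025} \approx -0.0060937$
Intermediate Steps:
$R{\left(Y,l \right)} = \left(3 + Y + Y^{2}\right)^{2}$ ($R{\left(Y,l \right)} = \left(Y^{2} + \left(3 + Y\right)\right)^{2} = \left(3 + Y + Y^{2}\right)^{2}$)
$- \frac{1877}{R{\left(-24,-23 \right)}} = - \frac{1877}{\left(3 - 24 + \left(-24\right)^{2}\right)^{2}} = - \frac{1877}{\left(3 - 24 + 576\right)^{2}} = - \frac{1877}{555^{2}} = - \frac{1877}{308025}$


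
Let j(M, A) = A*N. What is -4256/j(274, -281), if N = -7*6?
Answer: -304/843 ≈ -0.36062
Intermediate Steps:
N = -42
j(M, A) = -42*A (j(M, A) = A*(-42) = -42*A)
-4256/j(274, -281) = -4256/((-42*(-281))) = -4256/11802 = -4256*1/11802 = -304/843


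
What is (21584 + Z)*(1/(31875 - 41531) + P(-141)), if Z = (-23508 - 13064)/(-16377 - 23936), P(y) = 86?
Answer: 180646893837765/97315582 ≈ 1.8563e+6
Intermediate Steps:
Z = 36572/40313 (Z = -36572/(-40313) = -36572*(-1/40313) = 36572/40313 ≈ 0.90720)
(21584 + Z)*(1/(31875 - 41531) + P(-141)) = (21584 + 36572/40313)*(1/(31875 - 41531) + 86) = 870152364*(1/(-9656) + 86)/40313 = 870152364*(-1/9656 + 86)/40313 = (870152364/40313)*(830415/9656) = 180646893837765/97315582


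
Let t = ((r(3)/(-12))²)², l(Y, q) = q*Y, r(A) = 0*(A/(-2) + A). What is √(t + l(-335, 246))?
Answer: I*√82410 ≈ 287.07*I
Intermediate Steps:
r(A) = 0 (r(A) = 0*(A*(-½) + A) = 0*(-A/2 + A) = 0*(A/2) = 0)
l(Y, q) = Y*q
t = 0 (t = ((0/(-12))²)² = ((0*(-1/12))²)² = (0²)² = 0² = 0)
√(t + l(-335, 246)) = √(0 - 335*246) = √(0 - 82410) = √(-82410) = I*√82410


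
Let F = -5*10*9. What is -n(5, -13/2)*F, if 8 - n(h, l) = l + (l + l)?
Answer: 12375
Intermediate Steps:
n(h, l) = 8 - 3*l (n(h, l) = 8 - (l + (l + l)) = 8 - (l + 2*l) = 8 - 3*l)
F = -450 (F = -50*9 = -450)
-n(5, -13/2)*F = -(8 - (-39)/2)*(-450) = -(8 - 3*(-13/2))*(-450) = -(8 + 39/2)*(-450) = -55*(-450)/2 = -1*(-12375) = 12375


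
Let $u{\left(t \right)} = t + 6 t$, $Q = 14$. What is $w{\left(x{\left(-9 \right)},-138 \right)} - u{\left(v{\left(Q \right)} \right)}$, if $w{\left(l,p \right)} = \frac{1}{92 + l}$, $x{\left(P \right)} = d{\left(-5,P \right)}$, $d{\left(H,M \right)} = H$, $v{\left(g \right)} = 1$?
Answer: $- \frac{608}{87} \approx -6.9885$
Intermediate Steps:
$u{\left(t \right)} = 7 t$
$x{\left(P \right)} = -5$
$w{\left(x{\left(-9 \right)},-138 \right)} - u{\left(v{\left(Q \right)} \right)} = \frac{1}{92 - 5} - 7 \cdot 1 = \frac{1}{87} - 7 = - \frac{608}{87}$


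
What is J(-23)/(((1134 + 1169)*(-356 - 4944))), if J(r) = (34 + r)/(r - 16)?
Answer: 11/476030100 ≈ 2.3108e-8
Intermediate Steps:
J(r) = (34 + r)/(-16 + r)
J(-23)/(((1134 + 1169)*(-356 - 4944))) = ((34 - 23)/(-16 - 23))/(((1134 + 1169)*(-356 - 4944))) = (11/(-39))/((2303*(-5300))) = -1/39*11/(-12205900) = -11/39*(-1/12205900) = 11/476030100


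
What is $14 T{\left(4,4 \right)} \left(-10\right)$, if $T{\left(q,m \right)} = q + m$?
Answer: $-1120$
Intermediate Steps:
$T{\left(q,m \right)} = m + q$
$14 T{\left(4,4 \right)} \left(-10\right) = 14 \left(4 + 4\right) \left(-10\right) = 14 \cdot 8 \left(-10\right) = 112 \left(-10\right) = -1120$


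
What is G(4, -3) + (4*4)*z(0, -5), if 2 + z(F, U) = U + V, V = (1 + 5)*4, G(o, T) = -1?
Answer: 271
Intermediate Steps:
V = 24 (V = 6*4 = 24)
z(F, U) = 22 + U (z(F, U) = -2 + (U + 24) = -2 + (24 + U) = 22 + U)
G(4, -3) + (4*4)*z(0, -5) = -1 + (4*4)*(22 - 5) = -1 + 16*17 = -1 + 272 = 271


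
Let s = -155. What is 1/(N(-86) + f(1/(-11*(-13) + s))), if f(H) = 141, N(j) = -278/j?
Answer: 43/6202 ≈ 0.0069332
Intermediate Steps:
1/(N(-86) + f(1/(-11*(-13) + s))) = 1/(-278/(-86) + 141) = 1/(-278*(-1/86) + 141) = 1/(139/43 + 141) = 1/(6202/43) = 43/6202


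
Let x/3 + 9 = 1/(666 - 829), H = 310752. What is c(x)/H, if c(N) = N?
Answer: -367/4221048 ≈ -8.6945e-5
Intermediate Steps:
x = -4404/163 (x = -27 + 3/(666 - 829) = -27 + 3/(-163) = -27 + 3*(-1/163) = -27 - 3/163 = -4404/163 ≈ -27.018)
c(x)/H = -4404/163/310752 = -4404/163*1/310752 = -367/4221048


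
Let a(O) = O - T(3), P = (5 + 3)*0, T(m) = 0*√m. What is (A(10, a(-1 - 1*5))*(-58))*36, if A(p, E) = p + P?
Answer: -20880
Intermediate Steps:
T(m) = 0
P = 0 (P = 8*0 = 0)
a(O) = O (a(O) = O - 1*0 = O + 0 = O)
A(p, E) = p (A(p, E) = p + 0 = p)
(A(10, a(-1 - 1*5))*(-58))*36 = (10*(-58))*36 = -580*36 = -20880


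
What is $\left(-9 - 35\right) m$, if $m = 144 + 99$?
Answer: $-10692$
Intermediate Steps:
$m = 243$
$\left(-9 - 35\right) m = \left(-9 - 35\right) 243 = \left(-44\right) 243 = -10692$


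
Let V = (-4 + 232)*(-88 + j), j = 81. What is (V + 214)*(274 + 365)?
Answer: -883098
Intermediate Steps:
V = -1596 (V = (-4 + 232)*(-88 + 81) = 228*(-7) = -1596)
(V + 214)*(274 + 365) = (-1596 + 214)*(274 + 365) = -1382*639 = -883098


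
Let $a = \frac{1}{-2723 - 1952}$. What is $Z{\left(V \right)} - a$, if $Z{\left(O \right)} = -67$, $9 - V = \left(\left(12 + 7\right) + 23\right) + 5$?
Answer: $- \frac{313224}{4675} \approx -67.0$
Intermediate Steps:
$V = -38$ ($V = 9 - \left(\left(\left(12 + 7\right) + 23\right) + 5\right) = 9 - \left(\left(19 + 23\right) + 5\right) = 9 - \left(42 + 5\right) = 9 - 47 = -38$)
$a = - \frac{1}{4675}$ ($a = \frac{1}{-4675} = - \frac{1}{4675} \approx -0.0002139$)
$Z{\left(V \right)} - a = -67 - - \frac{1}{4675} = -67 + \frac{1}{4675} = - \frac{313224}{4675}$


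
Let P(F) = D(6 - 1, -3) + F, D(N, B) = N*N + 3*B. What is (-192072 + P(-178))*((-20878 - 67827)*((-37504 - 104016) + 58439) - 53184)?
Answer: -1416696706211514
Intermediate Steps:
D(N, B) = N**2 + 3*B
P(F) = 16 + F (P(F) = ((6 - 1)**2 + 3*(-3)) + F = (5**2 - 9) + F = (25 - 9) + F = 16 + F)
(-192072 + P(-178))*((-20878 - 67827)*((-37504 - 104016) + 58439) - 53184) = (-192072 + (16 - 178))*((-20878 - 67827)*((-37504 - 104016) + 58439) - 53184) = (-192072 - 162)*(-88705*(-141520 + 58439) - 53184) = -192234*(-88705*(-83081) - 53184) = -192234*(7369700105 - 53184) = -192234*7369646921 = -1416696706211514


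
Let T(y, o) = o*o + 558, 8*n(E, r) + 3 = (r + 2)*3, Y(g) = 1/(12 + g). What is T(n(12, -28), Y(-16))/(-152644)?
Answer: -8929/2442304 ≈ -0.0036560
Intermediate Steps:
n(E, r) = 3/8 + 3*r/8 (n(E, r) = -3/8 + ((r + 2)*3)/8 = -3/8 + ((2 + r)*3)/8 = -3/8 + (6 + 3*r)/8 = -3/8 + (¾ + 3*r/8) = 3/8 + 3*r/8)
T(y, o) = 558 + o² (T(y, o) = o² + 558 = 558 + o²)
T(n(12, -28), Y(-16))/(-152644) = (558 + (1/(12 - 16))²)/(-152644) = (558 + (1/(-4))²)*(-1/152644) = (558 + (-¼)²)*(-1/152644) = (558 + 1/16)*(-1/152644) = (8929/16)*(-1/152644) = -8929/2442304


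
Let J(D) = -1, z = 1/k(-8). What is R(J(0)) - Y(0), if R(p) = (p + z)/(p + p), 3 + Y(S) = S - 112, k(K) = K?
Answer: 1849/16 ≈ 115.56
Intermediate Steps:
Y(S) = -115 + S (Y(S) = -3 + (S - 112) = -3 + (-112 + S) = -115 + S)
z = -⅛ (z = 1/(-8) = -⅛ ≈ -0.12500)
R(p) = (-⅛ + p)/(2*p) (R(p) = (p - ⅛)/(p + p) = (-⅛ + p)/((2*p)) = (-⅛ + p)*(1/(2*p)) = (-⅛ + p)/(2*p))
R(J(0)) - Y(0) = (1/16)*(-1 + 8*(-1))/(-1) - (-115 + 0) = (1/16)*(-1)*(-1 - 8) - 1*(-115) = (1/16)*(-1)*(-9) + 115 = 9/16 + 115 = 1849/16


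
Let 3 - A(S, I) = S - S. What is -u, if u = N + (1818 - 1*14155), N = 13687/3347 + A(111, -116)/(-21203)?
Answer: 875222787197/70966441 ≈ 12333.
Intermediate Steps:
A(S, I) = 3 (A(S, I) = 3 - (S - S) = 3 - 1*0 = 3 + 0 = 3)
N = 290195420/70966441 (N = 13687/3347 + 3/(-21203) = 13687*(1/3347) + 3*(-1/21203) = 13687/3347 - 3/21203 = 290195420/70966441 ≈ 4.0892)
u = -875222787197/70966441 (u = 290195420/70966441 + (1818 - 1*14155) = 290195420/70966441 + (1818 - 14155) = 290195420/70966441 - 12337 = -875222787197/70966441 ≈ -12333.)
-u = -1*(-875222787197/70966441) = 875222787197/70966441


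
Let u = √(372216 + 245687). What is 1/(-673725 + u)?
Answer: -51825/34915750594 - √617903/453904757722 ≈ -1.4860e-6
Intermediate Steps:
u = √617903 ≈ 786.07
1/(-673725 + u) = 1/(-673725 + √617903)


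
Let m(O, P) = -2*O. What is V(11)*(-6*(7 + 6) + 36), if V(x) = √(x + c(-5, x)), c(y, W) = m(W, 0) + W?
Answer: 0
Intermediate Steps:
c(y, W) = -W (c(y, W) = -2*W + W = -W)
V(x) = 0 (V(x) = √(x - x) = √0 = 0)
V(11)*(-6*(7 + 6) + 36) = 0*(-6*(7 + 6) + 36) = 0*(-6*13 + 36) = 0*(-78 + 36) = 0*(-42) = 0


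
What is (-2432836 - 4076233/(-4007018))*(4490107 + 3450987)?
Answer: -38706534242476597805/2003509 ≈ -1.9319e+13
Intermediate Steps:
(-2432836 - 4076233/(-4007018))*(4490107 + 3450987) = (-2432836 - 4076233*(-1/4007018))*7941094 = (-2432836 + 4076233/4007018)*7941094 = -9748413566815/4007018*7941094 = -38706534242476597805/2003509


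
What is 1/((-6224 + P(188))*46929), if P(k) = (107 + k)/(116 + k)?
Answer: -304/88780329129 ≈ -3.4242e-9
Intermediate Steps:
P(k) = (107 + k)/(116 + k)
1/((-6224 + P(188))*46929) = 1/(-6224 + (107 + 188)/(116 + 188)*46929) = (1/46929)/(-6224 + 295/304) = (1/46929)/(-1891801/304) = -304/1891801*1/46929 = -304/88780329129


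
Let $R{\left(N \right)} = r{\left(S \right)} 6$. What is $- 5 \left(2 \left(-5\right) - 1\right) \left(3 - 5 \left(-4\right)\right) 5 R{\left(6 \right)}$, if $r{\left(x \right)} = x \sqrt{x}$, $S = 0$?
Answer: $0$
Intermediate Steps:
$r{\left(x \right)} = x^{\frac{3}{2}}$
$R{\left(N \right)} = 0$ ($R{\left(N \right)} = 0^{\frac{3}{2}} \cdot 6 = 0 \cdot 6 = 0$)
$- 5 \left(2 \left(-5\right) - 1\right) \left(3 - 5 \left(-4\right)\right) 5 R{\left(6 \right)} = - 5 \left(2 \left(-5\right) - 1\right) \left(3 - 5 \left(-4\right)\right) 5 \cdot 0 = - 5 \left(-10 - 1\right) \left(3 - -20\right) 5 \cdot 0 = \left(-5\right) \left(-11\right) \left(3 + 20\right) 5 \cdot 0 = 55 \cdot 23 \cdot 5 \cdot 0 = 55 \cdot 115 \cdot 0 = 55 \cdot 0 = 0$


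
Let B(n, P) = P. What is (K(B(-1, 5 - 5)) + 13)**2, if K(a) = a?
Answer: 169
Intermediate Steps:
(K(B(-1, 5 - 5)) + 13)**2 = ((5 - 5) + 13)**2 = (0 + 13)**2 = 13**2 = 169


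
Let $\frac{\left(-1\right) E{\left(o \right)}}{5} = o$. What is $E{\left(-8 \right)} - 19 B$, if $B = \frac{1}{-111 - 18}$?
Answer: $\frac{5179}{129} \approx 40.147$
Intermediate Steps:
$B = - \frac{1}{129}$ ($B = \frac{1}{-129} = - \frac{1}{129} \approx -0.0077519$)
$E{\left(o \right)} = - 5 o$
$E{\left(-8 \right)} - 19 B = \left(-5\right) \left(-8\right) - - \frac{19}{129} = 40 + \frac{19}{129} = \frac{5179}{129}$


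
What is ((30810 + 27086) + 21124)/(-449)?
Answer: -79020/449 ≈ -175.99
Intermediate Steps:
((30810 + 27086) + 21124)/(-449) = (57896 + 21124)*(-1/449) = 79020*(-1/449) = -79020/449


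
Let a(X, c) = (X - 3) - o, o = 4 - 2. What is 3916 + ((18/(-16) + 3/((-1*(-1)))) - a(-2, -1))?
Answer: 31399/8 ≈ 3924.9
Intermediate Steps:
o = 2
a(X, c) = -5 + X (a(X, c) = (X - 3) - 1*2 = (-3 + X) - 2 = -5 + X)
3916 + ((18/(-16) + 3/((-1*(-1)))) - a(-2, -1)) = 3916 + ((18/(-16) + 3/((-1*(-1)))) - (-5 - 2)) = 3916 + ((18*(-1/16) + 3/1) - 1*(-7)) = 3916 + ((-9/8 + 3*1) + 7) = 3916 + ((-9/8 + 3) + 7) = 3916 + (15/8 + 7) = 3916 + 71/8 = 31399/8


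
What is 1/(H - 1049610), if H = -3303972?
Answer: -1/4353582 ≈ -2.2970e-7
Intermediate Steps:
1/(H - 1049610) = 1/(-3303972 - 1049610) = 1/(-4353582) = -1/4353582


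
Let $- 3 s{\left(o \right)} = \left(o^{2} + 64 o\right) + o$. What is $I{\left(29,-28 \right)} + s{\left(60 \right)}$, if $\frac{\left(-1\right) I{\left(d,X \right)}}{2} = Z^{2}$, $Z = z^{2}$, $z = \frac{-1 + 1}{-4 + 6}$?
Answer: $-2500$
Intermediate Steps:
$z = 0$ ($z = \frac{0}{2} = 0 \cdot \frac{1}{2} = 0$)
$s{\left(o \right)} = - \frac{65 o}{3} - \frac{o^{2}}{3}$ ($s{\left(o \right)} = - \frac{\left(o^{2} + 64 o\right) + o}{3} = - \frac{o^{2} + 65 o}{3} = - \frac{65 o}{3} - \frac{o^{2}}{3}$)
$Z = 0$ ($Z = 0^{2} = 0$)
$I{\left(d,X \right)} = 0$ ($I{\left(d,X \right)} = - 2 \cdot 0^{2} = \left(-2\right) 0 = 0$)
$I{\left(29,-28 \right)} + s{\left(60 \right)} = 0 - 20 \left(65 + 60\right) = 0 - 20 \cdot 125 = 0 - 2500 = -2500$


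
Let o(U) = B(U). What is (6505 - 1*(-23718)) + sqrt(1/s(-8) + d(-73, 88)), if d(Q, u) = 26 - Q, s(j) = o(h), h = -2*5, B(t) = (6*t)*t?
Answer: 30223 + sqrt(356406)/60 ≈ 30233.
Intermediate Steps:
B(t) = 6*t**2
h = -10
o(U) = 6*U**2
s(j) = 600 (s(j) = 6*(-10)**2 = 6*100 = 600)
(6505 - 1*(-23718)) + sqrt(1/s(-8) + d(-73, 88)) = (6505 - 1*(-23718)) + sqrt(1/600 + (26 - 1*(-73))) = (6505 + 23718) + sqrt(1/600 + (26 + 73)) = 30223 + sqrt(1/600 + 99) = 30223 + sqrt(59401/600) = 30223 + sqrt(356406)/60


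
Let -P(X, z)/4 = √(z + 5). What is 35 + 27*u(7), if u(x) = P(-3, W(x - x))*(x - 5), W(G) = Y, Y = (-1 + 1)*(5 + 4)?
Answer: 35 - 216*√5 ≈ -447.99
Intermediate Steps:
Y = 0 (Y = 0*9 = 0)
W(G) = 0
P(X, z) = -4*√(5 + z) (P(X, z) = -4*√(z + 5) = -4*√(5 + z))
u(x) = -4*√5*(-5 + x) (u(x) = (-4*√(5 + 0))*(x - 5) = (-4*√5)*(-5 + x) = -4*√5*(-5 + x))
35 + 27*u(7) = 35 + 27*(4*√5*(5 - 1*7)) = 35 + 27*(4*√5*(5 - 7)) = 35 + 27*(4*√5*(-2)) = 35 + 27*(-8*√5) = 35 - 216*√5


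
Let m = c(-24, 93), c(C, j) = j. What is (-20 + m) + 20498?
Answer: 20571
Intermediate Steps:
m = 93
(-20 + m) + 20498 = (-20 + 93) + 20498 = 73 + 20498 = 20571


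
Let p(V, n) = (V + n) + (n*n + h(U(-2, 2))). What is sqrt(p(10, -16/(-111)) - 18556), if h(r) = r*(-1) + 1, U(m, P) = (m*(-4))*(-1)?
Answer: I*sqrt(228392345)/111 ≈ 136.15*I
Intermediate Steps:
U(m, P) = 4*m (U(m, P) = -4*m*(-1) = 4*m)
h(r) = 1 - r (h(r) = -r + 1 = 1 - r)
p(V, n) = 9 + V + n + n**2 (p(V, n) = (V + n) + (n*n + (1 - 4*(-2))) = (V + n) + (n**2 + (1 - 1*(-8))) = (V + n) + (n**2 + (1 + 8)) = (V + n) + (n**2 + 9) = (V + n) + (9 + n**2) = 9 + V + n + n**2)
sqrt(p(10, -16/(-111)) - 18556) = sqrt((9 + 10 - 16/(-111) + (-16/(-111))**2) - 18556) = sqrt((9 + 10 - 16*(-1/111) + (-16*(-1/111))**2) - 18556) = sqrt((9 + 10 + 16/111 + (16/111)**2) - 18556) = sqrt((9 + 10 + 16/111 + 256/12321) - 18556) = sqrt(236131/12321 - 18556) = sqrt(-228392345/12321) = I*sqrt(228392345)/111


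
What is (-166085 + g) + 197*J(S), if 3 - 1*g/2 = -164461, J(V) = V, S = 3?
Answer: 163434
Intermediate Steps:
g = 328928 (g = 6 - 2*(-164461) = 6 + 328922 = 328928)
(-166085 + g) + 197*J(S) = (-166085 + 328928) + 197*3 = 162843 + 591 = 163434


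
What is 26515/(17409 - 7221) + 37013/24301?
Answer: 1021429459/247578588 ≈ 4.1257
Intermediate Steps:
26515/(17409 - 7221) + 37013/24301 = 26515/10188 + 37013*(1/24301) = 26515*(1/10188) + 37013/24301 = 26515/10188 + 37013/24301 = 1021429459/247578588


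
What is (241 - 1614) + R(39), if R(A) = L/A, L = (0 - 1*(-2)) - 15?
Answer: -4120/3 ≈ -1373.3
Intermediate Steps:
L = -13 (L = (0 + 2) - 15 = 2 - 15 = -13)
R(A) = -13/A
(241 - 1614) + R(39) = (241 - 1614) - 13/39 = -1373 - 13*1/39 = -1373 - 1/3 = -4120/3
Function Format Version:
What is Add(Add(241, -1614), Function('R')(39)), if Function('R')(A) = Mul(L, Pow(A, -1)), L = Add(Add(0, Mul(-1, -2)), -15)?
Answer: Rational(-4120, 3) ≈ -1373.3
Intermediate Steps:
L = -13 (L = Add(Add(0, 2), -15) = Add(2, -15) = -13)
Function('R')(A) = Mul(-13, Pow(A, -1))
Add(Add(241, -1614), Function('R')(39)) = Add(Add(241, -1614), Mul(-13, Pow(39, -1))) = Add(-1373, Mul(-13, Rational(1, 39))) = Add(-1373, Rational(-1, 3)) = Rational(-4120, 3)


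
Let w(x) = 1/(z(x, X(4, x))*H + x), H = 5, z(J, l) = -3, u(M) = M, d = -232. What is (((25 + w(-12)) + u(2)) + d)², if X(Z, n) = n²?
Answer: 30647296/729 ≈ 42040.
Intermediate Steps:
w(x) = 1/(-15 + x) (w(x) = 1/(-3*5 + x) = 1/(-15 + x))
(((25 + w(-12)) + u(2)) + d)² = (((25 + 1/(-15 - 12)) + 2) - 232)² = (((25 + 1/(-27)) + 2) - 232)² = (((25 - 1/27) + 2) - 232)² = ((674/27 + 2) - 232)² = (728/27 - 232)² = (-5536/27)² = 30647296/729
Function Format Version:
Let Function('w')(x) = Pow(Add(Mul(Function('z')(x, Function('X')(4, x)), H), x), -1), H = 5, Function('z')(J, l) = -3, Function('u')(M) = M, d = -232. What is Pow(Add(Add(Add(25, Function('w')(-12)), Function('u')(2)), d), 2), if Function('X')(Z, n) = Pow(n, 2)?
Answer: Rational(30647296, 729) ≈ 42040.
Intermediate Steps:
Function('w')(x) = Pow(Add(-15, x), -1) (Function('w')(x) = Pow(Add(Mul(-3, 5), x), -1) = Pow(Add(-15, x), -1))
Pow(Add(Add(Add(25, Function('w')(-12)), Function('u')(2)), d), 2) = Pow(Add(Add(Add(25, Pow(Add(-15, -12), -1)), 2), -232), 2) = Pow(Add(Add(Add(25, Pow(-27, -1)), 2), -232), 2) = Pow(Add(Add(Add(25, Rational(-1, 27)), 2), -232), 2) = Pow(Add(Add(Rational(674, 27), 2), -232), 2) = Pow(Add(Rational(728, 27), -232), 2) = Pow(Rational(-5536, 27), 2) = Rational(30647296, 729)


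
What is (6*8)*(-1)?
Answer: -48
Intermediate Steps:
(6*8)*(-1) = 48*(-1) = -48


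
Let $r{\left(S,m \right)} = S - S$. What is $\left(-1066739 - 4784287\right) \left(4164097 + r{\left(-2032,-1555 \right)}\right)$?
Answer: $-24364239813522$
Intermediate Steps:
$r{\left(S,m \right)} = 0$
$\left(-1066739 - 4784287\right) \left(4164097 + r{\left(-2032,-1555 \right)}\right) = \left(-1066739 - 4784287\right) \left(4164097 + 0\right) = \left(-5851026\right) 4164097 = -24364239813522$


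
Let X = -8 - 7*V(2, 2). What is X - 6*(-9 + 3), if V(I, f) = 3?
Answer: 7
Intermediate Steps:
X = -29 (X = -8 - 7*3 = -8 - 21 = -29)
X - 6*(-9 + 3) = -29 - 6*(-9 + 3) = -29 - 6*(-6) = -29 + 36 = 7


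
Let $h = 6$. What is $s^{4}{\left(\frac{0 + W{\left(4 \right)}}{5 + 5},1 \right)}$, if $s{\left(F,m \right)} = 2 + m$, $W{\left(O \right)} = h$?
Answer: $81$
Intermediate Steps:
$W{\left(O \right)} = 6$
$s^{4}{\left(\frac{0 + W{\left(4 \right)}}{5 + 5},1 \right)} = \left(2 + 1\right)^{4} = 3^{4} = 81$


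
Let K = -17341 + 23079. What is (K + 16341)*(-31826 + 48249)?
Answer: 362603417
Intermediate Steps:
K = 5738
(K + 16341)*(-31826 + 48249) = (5738 + 16341)*(-31826 + 48249) = 22079*16423 = 362603417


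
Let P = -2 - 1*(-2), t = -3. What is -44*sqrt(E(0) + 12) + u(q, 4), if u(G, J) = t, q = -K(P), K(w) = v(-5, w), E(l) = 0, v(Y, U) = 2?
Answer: -3 - 88*sqrt(3) ≈ -155.42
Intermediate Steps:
P = 0 (P = -2 + 2 = 0)
K(w) = 2
q = -2 (q = -1*2 = -2)
u(G, J) = -3
-44*sqrt(E(0) + 12) + u(q, 4) = -44*sqrt(0 + 12) - 3 = -88*sqrt(3) - 3 = -3 - 88*sqrt(3)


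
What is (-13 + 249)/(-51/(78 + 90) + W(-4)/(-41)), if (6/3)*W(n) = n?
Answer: -541856/585 ≈ -926.25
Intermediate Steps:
W(n) = n/2
(-13 + 249)/(-51/(78 + 90) + W(-4)/(-41)) = (-13 + 249)/(-51/(78 + 90) + ((½)*(-4))/(-41)) = 236/(-51/168 - 2*(-1/41)) = 236/(-51*1/168 + 2/41) = 236/(-17/56 + 2/41) = 236/(-585/2296) = -2296/585*236 = -541856/585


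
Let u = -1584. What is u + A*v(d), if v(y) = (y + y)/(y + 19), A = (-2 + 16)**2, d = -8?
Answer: -20560/11 ≈ -1869.1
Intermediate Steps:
A = 196 (A = 14**2 = 196)
v(y) = 2*y/(19 + y) (v(y) = (2*y)/(19 + y) = 2*y/(19 + y))
u + A*v(d) = -1584 + 196*(2*(-8)/(19 - 8)) = -1584 + 196*(2*(-8)/11) = -1584 + 196*(2*(-8)*(1/11)) = -1584 + 196*(-16/11) = -1584 - 3136/11 = -20560/11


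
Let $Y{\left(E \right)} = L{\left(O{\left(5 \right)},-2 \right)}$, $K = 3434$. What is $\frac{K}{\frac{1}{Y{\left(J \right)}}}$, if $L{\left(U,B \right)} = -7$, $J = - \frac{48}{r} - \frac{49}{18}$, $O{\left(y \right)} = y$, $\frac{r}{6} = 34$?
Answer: $-24038$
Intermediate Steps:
$r = 204$ ($r = 6 \cdot 34 = 204$)
$J = - \frac{905}{306}$ ($J = - \frac{48}{204} - \frac{49}{18} = \left(-48\right) \frac{1}{204} - \frac{49}{18} = - \frac{4}{17} - \frac{49}{18} = - \frac{905}{306} \approx -2.9575$)
$Y{\left(E \right)} = -7$
$\frac{K}{\frac{1}{Y{\left(J \right)}}} = \frac{3434}{\frac{1}{-7}} = \frac{3434}{- \frac{1}{7}} = 3434 \left(-7\right) = -24038$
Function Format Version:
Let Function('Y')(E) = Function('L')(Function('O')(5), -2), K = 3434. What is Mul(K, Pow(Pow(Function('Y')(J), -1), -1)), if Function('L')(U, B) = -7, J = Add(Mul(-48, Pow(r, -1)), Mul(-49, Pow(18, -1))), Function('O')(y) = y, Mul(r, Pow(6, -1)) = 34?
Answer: -24038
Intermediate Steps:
r = 204 (r = Mul(6, 34) = 204)
J = Rational(-905, 306) (J = Add(Mul(-48, Pow(204, -1)), Mul(-49, Pow(18, -1))) = Add(Mul(-48, Rational(1, 204)), Mul(-49, Rational(1, 18))) = Add(Rational(-4, 17), Rational(-49, 18)) = Rational(-905, 306) ≈ -2.9575)
Function('Y')(E) = -7
Mul(K, Pow(Pow(Function('Y')(J), -1), -1)) = Mul(3434, Pow(Pow(-7, -1), -1)) = Mul(3434, Pow(Rational(-1, 7), -1)) = Mul(3434, -7) = -24038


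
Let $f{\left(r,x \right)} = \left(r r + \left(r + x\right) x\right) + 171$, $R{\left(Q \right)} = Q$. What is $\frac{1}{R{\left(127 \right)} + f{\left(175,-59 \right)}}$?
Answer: $\frac{1}{24079} \approx 4.153 \cdot 10^{-5}$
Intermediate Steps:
$f{\left(r,x \right)} = 171 + r^{2} + x \left(r + x\right)$ ($f{\left(r,x \right)} = \left(r^{2} + x \left(r + x\right)\right) + 171 = 171 + r^{2} + x \left(r + x\right)$)
$\frac{1}{R{\left(127 \right)} + f{\left(175,-59 \right)}} = \frac{1}{127 + \left(171 + 175^{2} + \left(-59\right)^{2} + 175 \left(-59\right)\right)} = \frac{1}{127 + \left(171 + 30625 + 3481 - 10325\right)} = \frac{1}{127 + 23952} = \frac{1}{24079}$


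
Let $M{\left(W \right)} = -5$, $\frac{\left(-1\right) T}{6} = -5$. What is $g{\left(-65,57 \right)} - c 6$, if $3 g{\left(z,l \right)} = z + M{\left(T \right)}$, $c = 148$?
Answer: $- \frac{2734}{3} \approx -911.33$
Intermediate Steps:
$T = 30$ ($T = \left(-6\right) \left(-5\right) = 30$)
$g{\left(z,l \right)} = - \frac{5}{3} + \frac{z}{3}$ ($g{\left(z,l \right)} = \frac{z - 5}{3} = \frac{-5 + z}{3} = - \frac{5}{3} + \frac{z}{3}$)
$g{\left(-65,57 \right)} - c 6 = \left(- \frac{5}{3} + \frac{1}{3} \left(-65\right)\right) - 148 \cdot 6 = \left(- \frac{5}{3} - \frac{65}{3}\right) - 888 = - \frac{70}{3} - 888 = - \frac{2734}{3}$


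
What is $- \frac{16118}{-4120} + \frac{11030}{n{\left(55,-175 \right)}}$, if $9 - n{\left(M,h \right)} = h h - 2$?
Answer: $\frac{111998213}{31532420} \approx 3.5518$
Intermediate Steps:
$n{\left(M,h \right)} = 11 - h^{2}$ ($n{\left(M,h \right)} = 9 - \left(h h - 2\right) = 9 - \left(h^{2} - 2\right) = 9 - \left(-2 + h^{2}\right) = 11 - h^{2}$)
$- \frac{16118}{-4120} + \frac{11030}{n{\left(55,-175 \right)}} = - \frac{16118}{-4120} + \frac{11030}{11 - \left(-175\right)^{2}} = \left(-16118\right) \left(- \frac{1}{4120}\right) + \frac{11030}{11 - 30625} = \frac{8059}{2060} + \frac{11030}{11 - 30625} = \frac{8059}{2060} + \frac{11030}{-30614} = \frac{8059}{2060} + 11030 \left(- \frac{1}{30614}\right) = \frac{8059}{2060} - \frac{5515}{15307} = \frac{111998213}{31532420}$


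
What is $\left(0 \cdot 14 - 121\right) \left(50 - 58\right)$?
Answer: $968$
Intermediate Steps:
$\left(0 \cdot 14 - 121\right) \left(50 - 58\right) = \left(0 - 121\right) \left(-8\right) = \left(-121\right) \left(-8\right) = 968$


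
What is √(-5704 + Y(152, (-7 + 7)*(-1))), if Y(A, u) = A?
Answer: 4*I*√347 ≈ 74.512*I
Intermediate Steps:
√(-5704 + Y(152, (-7 + 7)*(-1))) = √(-5704 + 152) = √(-5552) = 4*I*√347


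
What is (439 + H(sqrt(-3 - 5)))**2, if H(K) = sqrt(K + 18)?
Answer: (439 + sqrt(2)*sqrt(9 + I*sqrt(2)))**2 ≈ 1.9648e+5 + 294.6*I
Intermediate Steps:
H(K) = sqrt(18 + K)
(439 + H(sqrt(-3 - 5)))**2 = (439 + sqrt(18 + sqrt(-3 - 5)))**2 = (439 + sqrt(18 + sqrt(-8)))**2 = (439 + sqrt(18 + 2*I*sqrt(2)))**2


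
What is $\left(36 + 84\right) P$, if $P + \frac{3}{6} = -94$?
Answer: $-11340$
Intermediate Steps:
$P = - \frac{189}{2}$ ($P = - \frac{1}{2} - 94 = - \frac{189}{2} \approx -94.5$)
$\left(36 + 84\right) P = \left(36 + 84\right) \left(- \frac{189}{2}\right) = 120 \left(- \frac{189}{2}\right) = -11340$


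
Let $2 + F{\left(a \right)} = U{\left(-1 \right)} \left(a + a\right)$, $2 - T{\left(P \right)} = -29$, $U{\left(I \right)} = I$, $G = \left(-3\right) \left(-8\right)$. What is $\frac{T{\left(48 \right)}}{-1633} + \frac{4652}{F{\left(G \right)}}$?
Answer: $- \frac{3799133}{40825} \approx -93.059$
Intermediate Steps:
$G = 24$
$T{\left(P \right)} = 31$ ($T{\left(P \right)} = 2 - -29 = 2 + 29 = 31$)
$F{\left(a \right)} = -2 - 2 a$ ($F{\left(a \right)} = -2 - \left(a + a\right) = -2 - 2 a$)
$\frac{T{\left(48 \right)}}{-1633} + \frac{4652}{F{\left(G \right)}} = \frac{31}{-1633} + \frac{4652}{-2 - 48} = 31 \left(- \frac{1}{1633}\right) + \frac{4652}{-2 - 48} = - \frac{31}{1633} + \frac{4652}{-50} = - \frac{31}{1633} + 4652 \left(- \frac{1}{50}\right) = - \frac{31}{1633} - \frac{2326}{25} = - \frac{3799133}{40825}$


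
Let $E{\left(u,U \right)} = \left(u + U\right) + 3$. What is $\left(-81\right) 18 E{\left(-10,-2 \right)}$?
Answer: $13122$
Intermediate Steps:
$E{\left(u,U \right)} = 3 + U + u$ ($E{\left(u,U \right)} = \left(U + u\right) + 3 = 3 + U + u$)
$\left(-81\right) 18 E{\left(-10,-2 \right)} = \left(-81\right) 18 \left(3 - 2 - 10\right) = \left(-1458\right) \left(-9\right) = 13122$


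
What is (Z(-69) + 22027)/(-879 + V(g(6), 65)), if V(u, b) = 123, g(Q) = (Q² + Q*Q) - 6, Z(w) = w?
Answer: -10979/378 ≈ -29.045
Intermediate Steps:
g(Q) = -6 + 2*Q² (g(Q) = (Q² + Q²) - 6 = 2*Q² - 6 = -6 + 2*Q²)
(Z(-69) + 22027)/(-879 + V(g(6), 65)) = (-69 + 22027)/(-879 + 123) = 21958/(-756) = 21958*(-1/756) = -10979/378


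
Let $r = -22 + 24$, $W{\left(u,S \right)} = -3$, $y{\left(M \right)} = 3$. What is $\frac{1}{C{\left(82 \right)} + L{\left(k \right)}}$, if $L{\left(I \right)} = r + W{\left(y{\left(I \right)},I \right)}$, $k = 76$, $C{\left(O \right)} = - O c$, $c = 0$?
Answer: $-1$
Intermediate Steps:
$C{\left(O \right)} = 0$ ($C{\left(O \right)} = - O 0 = \left(-1\right) 0 = 0$)
$r = 2$
$L{\left(I \right)} = -1$ ($L{\left(I \right)} = 2 - 3 = -1$)
$\frac{1}{C{\left(82 \right)} + L{\left(k \right)}} = \frac{1}{0 - 1} = \frac{1}{-1} = -1$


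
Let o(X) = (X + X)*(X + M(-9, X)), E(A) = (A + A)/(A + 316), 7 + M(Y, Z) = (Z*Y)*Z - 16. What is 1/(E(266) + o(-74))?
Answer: 291/2126741174 ≈ 1.3683e-7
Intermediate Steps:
M(Y, Z) = -23 + Y*Z² (M(Y, Z) = -7 + ((Z*Y)*Z - 16) = -7 + ((Y*Z)*Z - 16) = -7 + (Y*Z² - 16) = -7 + (-16 + Y*Z²) = -23 + Y*Z²)
E(A) = 2*A/(316 + A) (E(A) = (2*A)/(316 + A) = 2*A/(316 + A))
o(X) = 2*X*(-23 + X - 9*X²) (o(X) = (X + X)*(X + (-23 - 9*X²)) = (2*X)*(-23 + X - 9*X²) = 2*X*(-23 + X - 9*X²))
1/(E(266) + o(-74)) = 1/(2*266/(316 + 266) + 2*(-74)*(-23 - 74 - 9*(-74)²)) = 1/(2*266/582 + 2*(-74)*(-23 - 74 - 9*5476)) = 1/(2*266*(1/582) + 2*(-74)*(-23 - 74 - 49284)) = 1/(266/291 + 2*(-74)*(-49381)) = 1/(266/291 + 7308388) = 1/(2126741174/291) = 291/2126741174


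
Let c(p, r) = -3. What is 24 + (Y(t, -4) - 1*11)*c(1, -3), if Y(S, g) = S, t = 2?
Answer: 51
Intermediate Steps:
24 + (Y(t, -4) - 1*11)*c(1, -3) = 24 + (2 - 1*11)*(-3) = 24 + (2 - 11)*(-3) = 24 - 9*(-3) = 24 + 27 = 51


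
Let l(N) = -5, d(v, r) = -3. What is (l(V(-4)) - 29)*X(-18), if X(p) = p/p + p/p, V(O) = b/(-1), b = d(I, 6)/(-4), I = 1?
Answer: -68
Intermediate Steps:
b = 3/4 (b = -3/(-4) = -3*(-1/4) = 3/4 ≈ 0.75000)
V(O) = -3/4 (V(O) = (3/4)/(-1) = (3/4)*(-1) = -3/4)
X(p) = 2 (X(p) = 1 + 1 = 2)
(l(V(-4)) - 29)*X(-18) = (-5 - 29)*2 = -34*2 = -68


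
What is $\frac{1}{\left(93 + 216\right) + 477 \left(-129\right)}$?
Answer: $- \frac{1}{61224} \approx -1.6333 \cdot 10^{-5}$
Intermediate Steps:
$\frac{1}{\left(93 + 216\right) + 477 \left(-129\right)} = \frac{1}{309 - 61533} = \frac{1}{-61224} = - \frac{1}{61224}$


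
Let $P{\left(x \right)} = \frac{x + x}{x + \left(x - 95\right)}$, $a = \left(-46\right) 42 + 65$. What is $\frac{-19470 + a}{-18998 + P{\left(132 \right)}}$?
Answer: $\frac{3605953}{3210398} \approx 1.1232$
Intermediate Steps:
$a = -1867$ ($a = -1932 + 65 = -1867$)
$P{\left(x \right)} = \frac{2 x}{-95 + 2 x}$ ($P{\left(x \right)} = \frac{2 x}{x + \left(x - 95\right)} = \frac{2 x}{x + \left(-95 + x\right)} = \frac{2 x}{-95 + 2 x}$)
$\frac{-19470 + a}{-18998 + P{\left(132 \right)}} = \frac{-19470 - 1867}{-18998 + 2 \cdot 132 \frac{1}{-95 + 2 \cdot 132}} = - \frac{21337}{-18998 + 2 \cdot 132 \frac{1}{-95 + 264}} = - \frac{21337}{-18998 + 2 \cdot 132 \cdot \frac{1}{169}} = - \frac{21337}{-18998 + \frac{264}{169}} = - \frac{21337}{- \frac{3210398}{169}} = \left(-21337\right) \left(- \frac{169}{3210398}\right) = \frac{3605953}{3210398}$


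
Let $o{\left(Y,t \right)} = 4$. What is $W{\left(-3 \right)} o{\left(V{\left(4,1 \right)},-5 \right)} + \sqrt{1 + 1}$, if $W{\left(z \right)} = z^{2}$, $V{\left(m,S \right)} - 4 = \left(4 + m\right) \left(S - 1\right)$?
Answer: $36 + \sqrt{2} \approx 37.414$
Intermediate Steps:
$V{\left(m,S \right)} = 4 + \left(-1 + S\right) \left(4 + m\right)$ ($V{\left(m,S \right)} = 4 + \left(4 + m\right) \left(S - 1\right) = 4 + \left(4 + m\right) \left(-1 + S\right) = 4 + \left(-1 + S\right) \left(4 + m\right)$)
$W{\left(-3 \right)} o{\left(V{\left(4,1 \right)},-5 \right)} + \sqrt{1 + 1} = \left(-3\right)^{2} \cdot 4 + \sqrt{1 + 1} = 9 \cdot 4 + \sqrt{2} = 36 + \sqrt{2}$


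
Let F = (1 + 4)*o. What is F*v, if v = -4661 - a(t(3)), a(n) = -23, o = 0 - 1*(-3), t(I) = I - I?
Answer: -69570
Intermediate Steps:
t(I) = 0
o = 3 (o = 0 + 3 = 3)
F = 15 (F = (1 + 4)*3 = 5*3 = 15)
v = -4638 (v = -4661 - 1*(-23) = -4661 + 23 = -4638)
F*v = 15*(-4638) = -69570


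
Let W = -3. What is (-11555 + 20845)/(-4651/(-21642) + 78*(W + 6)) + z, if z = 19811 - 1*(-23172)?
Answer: 218076680237/5068879 ≈ 43023.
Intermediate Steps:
z = 42983 (z = 19811 + 23172 = 42983)
(-11555 + 20845)/(-4651/(-21642) + 78*(W + 6)) + z = (-11555 + 20845)/(-4651/(-21642) + 78*(-3 + 6)) + 42983 = 9290/(-4651*(-1/21642) + 78*3) + 42983 = 9290/(4651/21642 + 234) + 42983 = 9290/(5068879/21642) + 42983 = 9290*(21642/5068879) + 42983 = 201054180/5068879 + 42983 = 218076680237/5068879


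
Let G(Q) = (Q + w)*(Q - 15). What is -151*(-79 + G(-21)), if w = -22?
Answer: -221819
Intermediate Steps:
G(Q) = (-22 + Q)*(-15 + Q) (G(Q) = (Q - 22)*(Q - 15) = (-22 + Q)*(-15 + Q))
-151*(-79 + G(-21)) = -151*(-79 + (330 + (-21)**2 - 37*(-21))) = -151*(-79 + (330 + 441 + 777)) = -151*(-79 + 1548) = -151*1469 = -221819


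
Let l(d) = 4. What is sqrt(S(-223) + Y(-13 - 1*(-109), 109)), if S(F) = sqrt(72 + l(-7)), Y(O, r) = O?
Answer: sqrt(96 + 2*sqrt(19)) ≈ 10.233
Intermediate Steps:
S(F) = 2*sqrt(19) (S(F) = sqrt(72 + 4) = sqrt(76) = 2*sqrt(19))
sqrt(S(-223) + Y(-13 - 1*(-109), 109)) = sqrt(2*sqrt(19) + (-13 - 1*(-109))) = sqrt(2*sqrt(19) + (-13 + 109)) = sqrt(2*sqrt(19) + 96) = sqrt(96 + 2*sqrt(19))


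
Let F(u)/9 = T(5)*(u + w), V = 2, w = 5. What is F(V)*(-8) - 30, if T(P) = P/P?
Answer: -534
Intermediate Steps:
T(P) = 1
F(u) = 45 + 9*u (F(u) = 9*(1*(u + 5)) = 9*(1*(5 + u)) = 9*(5 + u) = 45 + 9*u)
F(V)*(-8) - 30 = (45 + 9*2)*(-8) - 30 = (45 + 18)*(-8) - 30 = 63*(-8) - 30 = -504 - 30 = -534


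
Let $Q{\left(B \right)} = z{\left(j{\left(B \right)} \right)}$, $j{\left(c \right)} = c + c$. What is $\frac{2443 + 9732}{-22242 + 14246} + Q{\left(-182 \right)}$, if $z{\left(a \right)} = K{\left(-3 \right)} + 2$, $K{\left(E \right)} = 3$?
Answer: $\frac{27805}{7996} \approx 3.4774$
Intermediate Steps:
$j{\left(c \right)} = 2 c$
$z{\left(a \right)} = 5$ ($z{\left(a \right)} = 3 + 2 = 5$)
$Q{\left(B \right)} = 5$
$\frac{2443 + 9732}{-22242 + 14246} + Q{\left(-182 \right)} = \frac{2443 + 9732}{-22242 + 14246} + 5 = \frac{12175}{-7996} + 5 = 12175 \left(- \frac{1}{7996}\right) + 5 = - \frac{12175}{7996} + 5 = \frac{27805}{7996}$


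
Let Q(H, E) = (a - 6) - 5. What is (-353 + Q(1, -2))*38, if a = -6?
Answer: -14060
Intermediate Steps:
Q(H, E) = -17 (Q(H, E) = (-6 - 6) - 5 = -12 - 5 = -17)
(-353 + Q(1, -2))*38 = (-353 - 17)*38 = -370*38 = -14060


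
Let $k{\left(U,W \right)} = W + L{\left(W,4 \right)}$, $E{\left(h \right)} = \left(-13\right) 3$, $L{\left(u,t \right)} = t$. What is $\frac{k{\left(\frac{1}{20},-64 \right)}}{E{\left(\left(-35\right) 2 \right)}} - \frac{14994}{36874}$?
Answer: $\frac{271279}{239681} \approx 1.1318$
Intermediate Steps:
$E{\left(h \right)} = -39$
$k{\left(U,W \right)} = 4 + W$ ($k{\left(U,W \right)} = W + 4 = 4 + W$)
$\frac{k{\left(\frac{1}{20},-64 \right)}}{E{\left(\left(-35\right) 2 \right)}} - \frac{14994}{36874} = \frac{4 - 64}{-39} - \frac{14994}{36874} = \left(-60\right) \left(- \frac{1}{39}\right) - \frac{7497}{18437} = \frac{20}{13} - \frac{7497}{18437} = \frac{271279}{239681}$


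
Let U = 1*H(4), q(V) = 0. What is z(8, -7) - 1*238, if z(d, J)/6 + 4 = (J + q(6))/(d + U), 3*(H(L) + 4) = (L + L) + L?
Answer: -1069/4 ≈ -267.25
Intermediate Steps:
H(L) = -4 + L (H(L) = -4 + ((L + L) + L)/3 = -4 + (2*L + L)/3 = -4 + (3*L)/3 = -4 + L)
U = 0 (U = 1*(-4 + 4) = 1*0 = 0)
z(d, J) = -24 + 6*J/d (z(d, J) = -24 + 6*((J + 0)/(d + 0)) = -24 + 6*(J/d) = -24 + 6*J/d)
z(8, -7) - 1*238 = (-24 + 6*(-7)/8) - 1*238 = (-24 + 6*(-7)*(⅛)) - 238 = (-24 - 21/4) - 238 = -117/4 - 238 = -1069/4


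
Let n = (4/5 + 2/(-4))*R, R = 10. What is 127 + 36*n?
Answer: 235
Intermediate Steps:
n = 3 (n = (4/5 + 2/(-4))*10 = (4*(1/5) + 2*(-1/4))*10 = (4/5 - 1/2)*10 = (3/10)*10 = 3)
127 + 36*n = 127 + 36*3 = 127 + 108 = 235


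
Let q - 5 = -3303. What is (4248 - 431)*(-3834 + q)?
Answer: -27222844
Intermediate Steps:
q = -3298 (q = 5 - 3303 = -3298)
(4248 - 431)*(-3834 + q) = (4248 - 431)*(-3834 - 3298) = 3817*(-7132) = -27222844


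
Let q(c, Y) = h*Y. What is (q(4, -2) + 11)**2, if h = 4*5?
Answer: 841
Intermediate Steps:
h = 20
q(c, Y) = 20*Y
(q(4, -2) + 11)**2 = (20*(-2) + 11)**2 = (-40 + 11)**2 = (-29)**2 = 841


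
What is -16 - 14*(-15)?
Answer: 194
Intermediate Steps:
-16 - 14*(-15) = -16 + 210 = 194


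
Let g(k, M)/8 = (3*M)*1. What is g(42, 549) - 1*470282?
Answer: -457106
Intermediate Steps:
g(k, M) = 24*M (g(k, M) = 8*((3*M)*1) = 8*(3*M) = 24*M)
g(42, 549) - 1*470282 = 24*549 - 1*470282 = 13176 - 470282 = -457106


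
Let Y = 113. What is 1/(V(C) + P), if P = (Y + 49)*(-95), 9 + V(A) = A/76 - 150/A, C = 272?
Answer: -2584/39783193 ≈ -6.4952e-5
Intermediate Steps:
V(A) = -9 - 150/A + A/76 (V(A) = -9 + (A/76 - 150/A) = -9 + (-150/A + A/76) = -9 - 150/A + A/76)
P = -15390 (P = (113 + 49)*(-95) = 162*(-95) = -15390)
1/(V(C) + P) = 1/((-9 - 150/272 + (1/76)*272) - 15390) = 1/((-9 - 150*1/272 + 68/19) - 15390) = 1/((-9 - 75/136 + 68/19) - 15390) = 1/(-15433/2584 - 15390) = 1/(-39783193/2584) = -2584/39783193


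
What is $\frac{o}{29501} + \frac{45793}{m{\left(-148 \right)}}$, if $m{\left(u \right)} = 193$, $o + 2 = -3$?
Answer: $\frac{1350938328}{5693693} \approx 237.27$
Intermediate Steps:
$o = -5$ ($o = -2 - 3 = -5$)
$\frac{o}{29501} + \frac{45793}{m{\left(-148 \right)}} = - \frac{5}{29501} + \frac{45793}{193} = \frac{1350938328}{5693693}$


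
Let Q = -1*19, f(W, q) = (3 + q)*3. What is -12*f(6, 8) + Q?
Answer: -415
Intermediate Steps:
f(W, q) = 9 + 3*q
Q = -19
-12*f(6, 8) + Q = -12*(9 + 3*8) - 19 = -12*(9 + 24) - 19 = -12*33 - 19 = -396 - 19 = -415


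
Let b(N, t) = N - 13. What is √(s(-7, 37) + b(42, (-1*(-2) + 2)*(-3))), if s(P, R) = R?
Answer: √66 ≈ 8.1240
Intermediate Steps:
b(N, t) = -13 + N
√(s(-7, 37) + b(42, (-1*(-2) + 2)*(-3))) = √(37 + (-13 + 42)) = √(37 + 29) = √66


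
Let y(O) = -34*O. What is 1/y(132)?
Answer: -1/4488 ≈ -0.00022282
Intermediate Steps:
1/y(132) = 1/(-34*132) = 1/(-4488) = -1/4488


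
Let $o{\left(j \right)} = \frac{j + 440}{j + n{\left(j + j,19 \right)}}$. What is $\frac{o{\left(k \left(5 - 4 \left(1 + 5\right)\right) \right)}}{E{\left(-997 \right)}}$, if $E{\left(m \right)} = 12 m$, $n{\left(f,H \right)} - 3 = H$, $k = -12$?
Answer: $- \frac{167}{747750} \approx -0.00022334$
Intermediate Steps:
$n{\left(f,H \right)} = 3 + H$
$o{\left(j \right)} = \frac{440 + j}{22 + j}$ ($o{\left(j \right)} = \frac{j + 440}{j + \left(3 + 19\right)} = \frac{440 + j}{j + 22} = \frac{440 + j}{22 + j}$)
$\frac{o{\left(k \left(5 - 4 \left(1 + 5\right)\right) \right)}}{E{\left(-997 \right)}} = \frac{\frac{1}{22 - 12 \left(5 - 4 \left(1 + 5\right)\right)} \left(440 - 12 \left(5 - 4 \left(1 + 5\right)\right)\right)}{12 \left(-997\right)} = \frac{\frac{1}{22 - 12 \left(5 - 24\right)} \left(440 - 12 \left(5 - 24\right)\right)}{-11964} = \frac{440 - 12 \left(5 - 24\right)}{22 - 12 \left(5 - 24\right)} \left(- \frac{1}{11964}\right) = \frac{440 - -228}{22 - -228} \left(- \frac{1}{11964}\right) = \frac{440 + 228}{22 + 228} \left(- \frac{1}{11964}\right) = \frac{1}{250} \cdot 668 \left(- \frac{1}{11964}\right) = \frac{334}{125} \left(- \frac{1}{11964}\right) = - \frac{167}{747750}$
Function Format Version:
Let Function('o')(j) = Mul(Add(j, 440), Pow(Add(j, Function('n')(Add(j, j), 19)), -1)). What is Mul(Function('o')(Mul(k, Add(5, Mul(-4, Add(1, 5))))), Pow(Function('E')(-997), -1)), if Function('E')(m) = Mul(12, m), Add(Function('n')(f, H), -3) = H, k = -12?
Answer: Rational(-167, 747750) ≈ -0.00022334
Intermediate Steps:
Function('n')(f, H) = Add(3, H)
Function('o')(j) = Mul(Pow(Add(22, j), -1), Add(440, j)) (Function('o')(j) = Mul(Add(j, 440), Pow(Add(j, Add(3, 19)), -1)) = Mul(Add(440, j), Pow(Add(j, 22), -1)) = Mul(Add(440, j), Pow(Add(22, j), -1)) = Mul(Pow(Add(22, j), -1), Add(440, j)))
Mul(Function('o')(Mul(k, Add(5, Mul(-4, Add(1, 5))))), Pow(Function('E')(-997), -1)) = Mul(Mul(Pow(Add(22, Mul(-12, Add(5, Mul(-4, Add(1, 5))))), -1), Add(440, Mul(-12, Add(5, Mul(-4, Add(1, 5)))))), Pow(Mul(12, -997), -1)) = Mul(Mul(Pow(Add(22, Mul(-12, Add(5, Mul(-4, 6)))), -1), Add(440, Mul(-12, Add(5, Mul(-4, 6))))), Pow(-11964, -1)) = Mul(Mul(Pow(Add(22, Mul(-12, Add(5, -24))), -1), Add(440, Mul(-12, Add(5, -24)))), Rational(-1, 11964)) = Mul(Mul(Pow(Add(22, Mul(-12, -19)), -1), Add(440, Mul(-12, -19))), Rational(-1, 11964)) = Mul(Mul(Pow(Add(22, 228), -1), Add(440, 228)), Rational(-1, 11964)) = Mul(Mul(Pow(250, -1), 668), Rational(-1, 11964)) = Mul(Mul(Rational(1, 250), 668), Rational(-1, 11964)) = Mul(Rational(334, 125), Rational(-1, 11964)) = Rational(-167, 747750)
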